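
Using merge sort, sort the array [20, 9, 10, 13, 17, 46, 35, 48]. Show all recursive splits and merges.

Merge sort trace:

Split: [20, 9, 10, 13, 17, 46, 35, 48] -> [20, 9, 10, 13] and [17, 46, 35, 48]
  Split: [20, 9, 10, 13] -> [20, 9] and [10, 13]
    Split: [20, 9] -> [20] and [9]
    Merge: [20] + [9] -> [9, 20]
    Split: [10, 13] -> [10] and [13]
    Merge: [10] + [13] -> [10, 13]
  Merge: [9, 20] + [10, 13] -> [9, 10, 13, 20]
  Split: [17, 46, 35, 48] -> [17, 46] and [35, 48]
    Split: [17, 46] -> [17] and [46]
    Merge: [17] + [46] -> [17, 46]
    Split: [35, 48] -> [35] and [48]
    Merge: [35] + [48] -> [35, 48]
  Merge: [17, 46] + [35, 48] -> [17, 35, 46, 48]
Merge: [9, 10, 13, 20] + [17, 35, 46, 48] -> [9, 10, 13, 17, 20, 35, 46, 48]

Final sorted array: [9, 10, 13, 17, 20, 35, 46, 48]

The merge sort proceeds by recursively splitting the array and merging sorted halves.
After all merges, the sorted array is [9, 10, 13, 17, 20, 35, 46, 48].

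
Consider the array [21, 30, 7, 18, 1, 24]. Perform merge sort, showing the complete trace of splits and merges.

Merge sort trace:

Split: [21, 30, 7, 18, 1, 24] -> [21, 30, 7] and [18, 1, 24]
  Split: [21, 30, 7] -> [21] and [30, 7]
    Split: [30, 7] -> [30] and [7]
    Merge: [30] + [7] -> [7, 30]
  Merge: [21] + [7, 30] -> [7, 21, 30]
  Split: [18, 1, 24] -> [18] and [1, 24]
    Split: [1, 24] -> [1] and [24]
    Merge: [1] + [24] -> [1, 24]
  Merge: [18] + [1, 24] -> [1, 18, 24]
Merge: [7, 21, 30] + [1, 18, 24] -> [1, 7, 18, 21, 24, 30]

Final sorted array: [1, 7, 18, 21, 24, 30]

The merge sort proceeds by recursively splitting the array and merging sorted halves.
After all merges, the sorted array is [1, 7, 18, 21, 24, 30].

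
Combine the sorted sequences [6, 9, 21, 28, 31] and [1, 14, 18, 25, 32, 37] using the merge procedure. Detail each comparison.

Merging process:

Compare 6 vs 1: take 1 from right. Merged: [1]
Compare 6 vs 14: take 6 from left. Merged: [1, 6]
Compare 9 vs 14: take 9 from left. Merged: [1, 6, 9]
Compare 21 vs 14: take 14 from right. Merged: [1, 6, 9, 14]
Compare 21 vs 18: take 18 from right. Merged: [1, 6, 9, 14, 18]
Compare 21 vs 25: take 21 from left. Merged: [1, 6, 9, 14, 18, 21]
Compare 28 vs 25: take 25 from right. Merged: [1, 6, 9, 14, 18, 21, 25]
Compare 28 vs 32: take 28 from left. Merged: [1, 6, 9, 14, 18, 21, 25, 28]
Compare 31 vs 32: take 31 from left. Merged: [1, 6, 9, 14, 18, 21, 25, 28, 31]
Append remaining from right: [32, 37]. Merged: [1, 6, 9, 14, 18, 21, 25, 28, 31, 32, 37]

Final merged array: [1, 6, 9, 14, 18, 21, 25, 28, 31, 32, 37]
Total comparisons: 9

The merged array is [1, 6, 9, 14, 18, 21, 25, 28, 31, 32, 37], requiring 9 comparisons. The merge step runs in O(n) time where n is the total number of elements.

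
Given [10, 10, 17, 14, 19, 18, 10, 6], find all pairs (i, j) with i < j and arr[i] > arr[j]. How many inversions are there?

Finding inversions in [10, 10, 17, 14, 19, 18, 10, 6]:

(0, 7): arr[0]=10 > arr[7]=6
(1, 7): arr[1]=10 > arr[7]=6
(2, 3): arr[2]=17 > arr[3]=14
(2, 6): arr[2]=17 > arr[6]=10
(2, 7): arr[2]=17 > arr[7]=6
(3, 6): arr[3]=14 > arr[6]=10
(3, 7): arr[3]=14 > arr[7]=6
(4, 5): arr[4]=19 > arr[5]=18
(4, 6): arr[4]=19 > arr[6]=10
(4, 7): arr[4]=19 > arr[7]=6
(5, 6): arr[5]=18 > arr[6]=10
(5, 7): arr[5]=18 > arr[7]=6
(6, 7): arr[6]=10 > arr[7]=6

Total inversions: 13

The array has 13 inversion(s): (0,7), (1,7), (2,3), (2,6), (2,7), (3,6), (3,7), (4,5), (4,6), (4,7), (5,6), (5,7), (6,7). Each pair (i,j) satisfies i < j and arr[i] > arr[j].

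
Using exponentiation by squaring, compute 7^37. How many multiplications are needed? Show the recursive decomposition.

Computing 7^37 by squaring (build up from 7^1; each line after the first costs one multiplication):

7^1 = 7
7^2 = (7^1)^2 = 7^2 = 49
7^4 = (7^2)^2 = 49^2 = 2401
7^8 = (7^4)^2 = 2401^2 = 5764801
7^9 = 7 * 7^8 = 7 * 5764801 = 40353607
7^18 = (7^9)^2 = 40353607^2 = 1628413597910449
7^36 = (7^18)^2 = 1628413597910449^2 = 2651730845859653471779023381601
7^37 = 7 * 7^36 = 7 * 2651730845859653471779023381601 = 18562115921017574302453163671207

Result: 18562115921017574302453163671207
Multiplications needed: 7 (7 lines after 7^1)

7^37 = 18562115921017574302453163671207. Using exponentiation by squaring, this requires 7 multiplications. The key idea: if the exponent is even, square the half-power; if odd, multiply by the base once.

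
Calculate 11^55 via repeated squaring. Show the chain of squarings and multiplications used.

Computing 11^55 by squaring (build up from 11^1; each line after the first costs one multiplication):

11^1 = 11
11^2 = (11^1)^2 = 11^2 = 121
11^3 = 11 * 11^2 = 11 * 121 = 1331
11^6 = (11^3)^2 = 1331^2 = 1771561
11^12 = (11^6)^2 = 1771561^2 = 3138428376721
11^13 = 11 * 11^12 = 11 * 3138428376721 = 34522712143931
11^26 = (11^13)^2 = 34522712143931^2 = 1191817653772720942460132761
11^27 = 11 * 11^26 = 11 * 1191817653772720942460132761 = 13109994191499930367061460371
11^54 = (11^27)^2 = 13109994191499930367061460371^2 = 171871947701161912897410416779483616222663749691203457641
11^55 = 11 * 11^54 = 11 * 171871947701161912897410416779483616222663749691203457641 = 1890591424712781041871514584574319778449301246603238034051

Result: 1890591424712781041871514584574319778449301246603238034051
Multiplications needed: 9 (9 lines after 11^1)

11^55 = 1890591424712781041871514584574319778449301246603238034051. Using exponentiation by squaring, this requires 9 multiplications. The key idea: if the exponent is even, square the half-power; if odd, multiply by the base once.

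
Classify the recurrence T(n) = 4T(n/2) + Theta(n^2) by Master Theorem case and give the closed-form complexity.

Master Theorem for T(n) = 4T(n/2) + O(n^2):

a = 4, b = 2, c = 2
log_b(a) = log_2(4) = 2.0000

Case 2: c = 2 = log_2(4) = 2.0000
T(n) = O(n^2 log n) = O(n^2 log n)

For T(n) = 4T(n/2) + O(n^2): log_2(4) = 2.0000. This is Case 2 of the Master Theorem (c = log_b(a), equal work at all levels), giving O(n^2 log n).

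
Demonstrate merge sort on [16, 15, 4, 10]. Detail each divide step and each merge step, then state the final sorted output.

Merge sort trace:

Split: [16, 15, 4, 10] -> [16, 15] and [4, 10]
  Split: [16, 15] -> [16] and [15]
  Merge: [16] + [15] -> [15, 16]
  Split: [4, 10] -> [4] and [10]
  Merge: [4] + [10] -> [4, 10]
Merge: [15, 16] + [4, 10] -> [4, 10, 15, 16]

Final sorted array: [4, 10, 15, 16]

The merge sort proceeds by recursively splitting the array and merging sorted halves.
After all merges, the sorted array is [4, 10, 15, 16].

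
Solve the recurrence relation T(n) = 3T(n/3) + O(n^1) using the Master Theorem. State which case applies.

Master Theorem for T(n) = 3T(n/3) + O(n^1):

a = 3, b = 3, c = 1
log_b(a) = log_3(3) = 1.0000

Case 2: c = 1 = log_3(3) = 1.0000
T(n) = O(n^1 log n) = O(n log n)

For T(n) = 3T(n/3) + O(n^1): log_3(3) = 1.0000. This is Case 2 of the Master Theorem (c = log_b(a), equal work at all levels), giving O(n log n).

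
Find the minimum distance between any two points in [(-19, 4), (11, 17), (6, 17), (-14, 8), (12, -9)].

Computing all pairwise distances among 5 points:

d((-19, 4), (11, 17)) = 32.6956
d((-19, 4), (6, 17)) = 28.178
d((-19, 4), (-14, 8)) = 6.4031
d((-19, 4), (12, -9)) = 33.6155
d((11, 17), (6, 17)) = 5.0 <-- minimum
d((11, 17), (-14, 8)) = 26.5707
d((11, 17), (12, -9)) = 26.0192
d((6, 17), (-14, 8)) = 21.9317
d((6, 17), (12, -9)) = 26.6833
d((-14, 8), (12, -9)) = 31.0644

Closest pair: (11, 17) and (6, 17) with distance 5.0

The closest pair is (11, 17) and (6, 17) with Euclidean distance 5.0. For 5 points, brute-force pairwise comparison is shown above. For large n, the divide-and-conquer algorithm (sort by x, recurse on halves, check the dividing strip) achieves O(n log n).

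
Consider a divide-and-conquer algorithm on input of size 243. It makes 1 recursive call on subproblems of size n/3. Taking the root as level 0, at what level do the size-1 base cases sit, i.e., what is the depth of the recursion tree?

For divide and conquer with division factor 3:

Problem sizes at each level:
Level 0: 243
Level 1: 81
Level 2: 27
Level 3: 9
Level 4: 3
Level 5: 1

The root is level 0 and the size-1 base case is level 5 (the tree spans levels 0 through 5, i.e. 6 levels counting the root), so the depth is the number of divisions: log_3(243) = 5

The recursion tree depth is log_3(243) = 5. At each level, the problem size is divided by 3, so it takes 5 divisions to reduce to a base case of size 1. The algorithm makes 1 recursive call at each level.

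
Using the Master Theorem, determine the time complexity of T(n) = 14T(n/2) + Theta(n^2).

Master Theorem for T(n) = 14T(n/2) + O(n^2):

a = 14, b = 2, c = 2
log_b(a) = log_2(14) = 3.8074

Case 1: c = 2 < log_2(14) = 3.8074
T(n) = O(n^(log_2 14))

For T(n) = 14T(n/2) + O(n^2): log_2(14) = 3.8074. This is Case 1 of the Master Theorem (c < log_b(a), work dominated by leaves), giving O(n^(log_2 14)).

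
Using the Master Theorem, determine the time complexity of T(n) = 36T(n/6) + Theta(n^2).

Master Theorem for T(n) = 36T(n/6) + O(n^2):

a = 36, b = 6, c = 2
log_b(a) = log_6(36) = 2.0000

Case 2: c = 2 = log_6(36) = 2.0000
T(n) = O(n^2 log n) = O(n^2 log n)

For T(n) = 36T(n/6) + O(n^2): log_6(36) = 2.0000. This is Case 2 of the Master Theorem (c = log_b(a), equal work at all levels), giving O(n^2 log n).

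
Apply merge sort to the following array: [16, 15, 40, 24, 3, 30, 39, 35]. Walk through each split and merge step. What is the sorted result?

Merge sort trace:

Split: [16, 15, 40, 24, 3, 30, 39, 35] -> [16, 15, 40, 24] and [3, 30, 39, 35]
  Split: [16, 15, 40, 24] -> [16, 15] and [40, 24]
    Split: [16, 15] -> [16] and [15]
    Merge: [16] + [15] -> [15, 16]
    Split: [40, 24] -> [40] and [24]
    Merge: [40] + [24] -> [24, 40]
  Merge: [15, 16] + [24, 40] -> [15, 16, 24, 40]
  Split: [3, 30, 39, 35] -> [3, 30] and [39, 35]
    Split: [3, 30] -> [3] and [30]
    Merge: [3] + [30] -> [3, 30]
    Split: [39, 35] -> [39] and [35]
    Merge: [39] + [35] -> [35, 39]
  Merge: [3, 30] + [35, 39] -> [3, 30, 35, 39]
Merge: [15, 16, 24, 40] + [3, 30, 35, 39] -> [3, 15, 16, 24, 30, 35, 39, 40]

Final sorted array: [3, 15, 16, 24, 30, 35, 39, 40]

The merge sort proceeds by recursively splitting the array and merging sorted halves.
After all merges, the sorted array is [3, 15, 16, 24, 30, 35, 39, 40].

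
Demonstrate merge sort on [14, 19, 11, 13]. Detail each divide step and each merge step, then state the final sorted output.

Merge sort trace:

Split: [14, 19, 11, 13] -> [14, 19] and [11, 13]
  Split: [14, 19] -> [14] and [19]
  Merge: [14] + [19] -> [14, 19]
  Split: [11, 13] -> [11] and [13]
  Merge: [11] + [13] -> [11, 13]
Merge: [14, 19] + [11, 13] -> [11, 13, 14, 19]

Final sorted array: [11, 13, 14, 19]

The merge sort proceeds by recursively splitting the array and merging sorted halves.
After all merges, the sorted array is [11, 13, 14, 19].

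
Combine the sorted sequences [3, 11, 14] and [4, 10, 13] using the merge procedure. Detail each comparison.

Merging process:

Compare 3 vs 4: take 3 from left. Merged: [3]
Compare 11 vs 4: take 4 from right. Merged: [3, 4]
Compare 11 vs 10: take 10 from right. Merged: [3, 4, 10]
Compare 11 vs 13: take 11 from left. Merged: [3, 4, 10, 11]
Compare 14 vs 13: take 13 from right. Merged: [3, 4, 10, 11, 13]
Append remaining from left: [14]. Merged: [3, 4, 10, 11, 13, 14]

Final merged array: [3, 4, 10, 11, 13, 14]
Total comparisons: 5

The merged array is [3, 4, 10, 11, 13, 14], requiring 5 comparisons. The merge step runs in O(n) time where n is the total number of elements.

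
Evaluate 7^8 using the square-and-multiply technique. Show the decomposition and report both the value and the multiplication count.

Computing 7^8 by squaring (build up from 7^1; each line after the first costs one multiplication):

7^1 = 7
7^2 = (7^1)^2 = 7^2 = 49
7^4 = (7^2)^2 = 49^2 = 2401
7^8 = (7^4)^2 = 2401^2 = 5764801

Result: 5764801
Multiplications needed: 3 (3 lines after 7^1)

7^8 = 5764801. Using exponentiation by squaring, this requires 3 multiplications. The key idea: if the exponent is even, square the half-power; if odd, multiply by the base once.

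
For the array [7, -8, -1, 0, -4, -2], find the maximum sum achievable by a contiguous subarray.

Using Kadane's algorithm on [7, -8, -1, 0, -4, -2]:

Scanning through the array:
Position 1 (value -8): max_ending_here = -1, max_so_far = 7
Position 2 (value -1): max_ending_here = -1, max_so_far = 7
Position 3 (value 0): max_ending_here = 0, max_so_far = 7
Position 4 (value -4): max_ending_here = -4, max_so_far = 7
Position 5 (value -2): max_ending_here = -2, max_so_far = 7

Maximum subarray: [7]
Maximum sum: 7

The maximum subarray is [7] with sum 7. This subarray runs from index 0 to index 0.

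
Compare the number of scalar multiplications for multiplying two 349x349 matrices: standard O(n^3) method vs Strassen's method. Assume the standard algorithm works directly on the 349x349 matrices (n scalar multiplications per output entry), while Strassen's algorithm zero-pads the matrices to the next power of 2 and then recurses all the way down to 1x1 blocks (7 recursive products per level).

Matrix multiplication for 349x349 matrices:

Strassen's algorithm requires power-of-2 dimensions. Pad 349x349 to 512x512 (next power of 2).

Standard algorithm: 349^3 = 42508549 multiplications
Strassen's algorithm: 7^(log2(512)) = 7^9 = 40353607 multiplications
Savings: 42508549 - 40353607 = 2154942 multiplications

Standard: 42508549 multiplications (349^3). Strassen: 40353607 multiplications (7^9, after padding to 512x512). Strassen reduces 8 recursive multiplications to 7 at each level.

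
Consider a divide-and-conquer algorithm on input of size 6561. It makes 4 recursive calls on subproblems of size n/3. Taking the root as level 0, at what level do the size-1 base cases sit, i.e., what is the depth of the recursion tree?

For divide and conquer with division factor 3:

Problem sizes at each level:
Level 0: 6561
Level 1: 2187
Level 2: 729
Level 3: 243
Level 4: 81
Level 5: 27
Level 6: 9
Level 7: 3
Level 8: 1

The root is level 0 and the size-1 base case is level 8 (the tree spans levels 0 through 8, i.e. 9 levels counting the root), so the depth is the number of divisions: log_3(6561) = 8

The recursion tree depth is log_3(6561) = 8. At each level, the problem size is divided by 3, so it takes 8 divisions to reduce to a base case of size 1. The algorithm makes 4 recursive calls at each level.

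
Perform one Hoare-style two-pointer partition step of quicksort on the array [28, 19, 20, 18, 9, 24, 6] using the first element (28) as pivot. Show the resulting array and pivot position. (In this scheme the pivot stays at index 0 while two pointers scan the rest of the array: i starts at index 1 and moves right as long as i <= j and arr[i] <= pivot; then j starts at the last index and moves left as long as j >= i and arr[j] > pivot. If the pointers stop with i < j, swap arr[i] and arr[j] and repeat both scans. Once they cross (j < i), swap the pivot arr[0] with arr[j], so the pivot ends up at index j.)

Hoare-style two-pointer partition with pivot = 28:

Initial array: [28, 19, 20, 18, 9, 24, 6]

Pointers start at i = 1, j = 6.
i ends at 7, j ends at 6: the pointers have crossed (j < i), so scanning stops.

Swap pivot arr[0] with arr[6] to place pivot at position 6: [6, 19, 20, 18, 9, 24, 28]
Pivot position: 6

After partitioning with pivot 28, the array becomes [6, 19, 20, 18, 9, 24, 28]. The pivot is placed at index 6. All elements to the left of the pivot are <= 28, and all elements to the right are > 28.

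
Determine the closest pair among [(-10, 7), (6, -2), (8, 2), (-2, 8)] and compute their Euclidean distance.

Computing all pairwise distances among 4 points:

d((-10, 7), (6, -2)) = 18.3576
d((-10, 7), (8, 2)) = 18.6815
d((-10, 7), (-2, 8)) = 8.0623
d((6, -2), (8, 2)) = 4.4721 <-- minimum
d((6, -2), (-2, 8)) = 12.8062
d((8, 2), (-2, 8)) = 11.6619

Closest pair: (6, -2) and (8, 2) with distance 4.4721

The closest pair is (6, -2) and (8, 2) with Euclidean distance 4.4721. For 4 points, brute-force pairwise comparison is shown above. For large n, the divide-and-conquer algorithm (sort by x, recurse on halves, check the dividing strip) achieves O(n log n).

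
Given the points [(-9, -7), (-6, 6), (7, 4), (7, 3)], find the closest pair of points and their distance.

Computing all pairwise distances among 4 points:

d((-9, -7), (-6, 6)) = 13.3417
d((-9, -7), (7, 4)) = 19.4165
d((-9, -7), (7, 3)) = 18.868
d((-6, 6), (7, 4)) = 13.1529
d((-6, 6), (7, 3)) = 13.3417
d((7, 4), (7, 3)) = 1.0 <-- minimum

Closest pair: (7, 4) and (7, 3) with distance 1.0

The closest pair is (7, 4) and (7, 3) with Euclidean distance 1.0. For 4 points, brute-force pairwise comparison is shown above. For large n, the divide-and-conquer algorithm (sort by x, recurse on halves, check the dividing strip) achieves O(n log n).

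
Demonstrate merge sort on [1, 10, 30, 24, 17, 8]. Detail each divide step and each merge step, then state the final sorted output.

Merge sort trace:

Split: [1, 10, 30, 24, 17, 8] -> [1, 10, 30] and [24, 17, 8]
  Split: [1, 10, 30] -> [1] and [10, 30]
    Split: [10, 30] -> [10] and [30]
    Merge: [10] + [30] -> [10, 30]
  Merge: [1] + [10, 30] -> [1, 10, 30]
  Split: [24, 17, 8] -> [24] and [17, 8]
    Split: [17, 8] -> [17] and [8]
    Merge: [17] + [8] -> [8, 17]
  Merge: [24] + [8, 17] -> [8, 17, 24]
Merge: [1, 10, 30] + [8, 17, 24] -> [1, 8, 10, 17, 24, 30]

Final sorted array: [1, 8, 10, 17, 24, 30]

The merge sort proceeds by recursively splitting the array and merging sorted halves.
After all merges, the sorted array is [1, 8, 10, 17, 24, 30].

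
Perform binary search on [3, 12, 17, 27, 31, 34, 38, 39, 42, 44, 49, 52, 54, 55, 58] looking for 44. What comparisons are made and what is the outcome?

Binary search for 44 in [3, 12, 17, 27, 31, 34, 38, 39, 42, 44, 49, 52, 54, 55, 58]:

lo=0, hi=14, mid=7, arr[mid]=39 -> 39 < 44, search right half
lo=8, hi=14, mid=11, arr[mid]=52 -> 52 > 44, search left half
lo=8, hi=10, mid=9, arr[mid]=44 -> Found target at index 9!

Binary search finds 44 at index 9 after 3 comparisons. The search repeatedly halves the search space by comparing with the middle element.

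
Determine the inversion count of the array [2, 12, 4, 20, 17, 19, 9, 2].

Finding inversions in [2, 12, 4, 20, 17, 19, 9, 2]:

(1, 2): arr[1]=12 > arr[2]=4
(1, 6): arr[1]=12 > arr[6]=9
(1, 7): arr[1]=12 > arr[7]=2
(2, 7): arr[2]=4 > arr[7]=2
(3, 4): arr[3]=20 > arr[4]=17
(3, 5): arr[3]=20 > arr[5]=19
(3, 6): arr[3]=20 > arr[6]=9
(3, 7): arr[3]=20 > arr[7]=2
(4, 6): arr[4]=17 > arr[6]=9
(4, 7): arr[4]=17 > arr[7]=2
(5, 6): arr[5]=19 > arr[6]=9
(5, 7): arr[5]=19 > arr[7]=2
(6, 7): arr[6]=9 > arr[7]=2

Total inversions: 13

The array has 13 inversion(s): (1,2), (1,6), (1,7), (2,7), (3,4), (3,5), (3,6), (3,7), (4,6), (4,7), (5,6), (5,7), (6,7). Each pair (i,j) satisfies i < j and arr[i] > arr[j].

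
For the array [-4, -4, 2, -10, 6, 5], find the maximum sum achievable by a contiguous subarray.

Using Kadane's algorithm on [-4, -4, 2, -10, 6, 5]:

Scanning through the array:
Position 1 (value -4): max_ending_here = -4, max_so_far = -4
Position 2 (value 2): max_ending_here = 2, max_so_far = 2
Position 3 (value -10): max_ending_here = -8, max_so_far = 2
Position 4 (value 6): max_ending_here = 6, max_so_far = 6
Position 5 (value 5): max_ending_here = 11, max_so_far = 11

Maximum subarray: [6, 5]
Maximum sum: 11

The maximum subarray is [6, 5] with sum 11. This subarray runs from index 4 to index 5.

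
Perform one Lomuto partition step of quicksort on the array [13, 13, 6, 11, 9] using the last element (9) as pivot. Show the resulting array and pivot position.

Lomuto partition with pivot = 9:

Initial array: [13, 13, 6, 11, 9]

arr[0]=13 > 9: no swap
arr[1]=13 > 9: no swap
arr[2]=6 <= 9: swap with position 0, array becomes [6, 13, 13, 11, 9]
arr[3]=11 > 9: no swap

Place pivot at position 1: [6, 9, 13, 11, 13]
Pivot position: 1

After partitioning with pivot 9, the array becomes [6, 9, 13, 11, 13]. The pivot is placed at index 1. All elements to the left of the pivot are <= 9, and all elements to the right are > 9.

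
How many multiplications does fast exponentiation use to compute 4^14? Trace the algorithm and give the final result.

Computing 4^14 by squaring (build up from 4^1; each line after the first costs one multiplication):

4^1 = 4
4^2 = (4^1)^2 = 4^2 = 16
4^3 = 4 * 4^2 = 4 * 16 = 64
4^6 = (4^3)^2 = 64^2 = 4096
4^7 = 4 * 4^6 = 4 * 4096 = 16384
4^14 = (4^7)^2 = 16384^2 = 268435456

Result: 268435456
Multiplications needed: 5 (5 lines after 4^1)

4^14 = 268435456. Using exponentiation by squaring, this requires 5 multiplications. The key idea: if the exponent is even, square the half-power; if odd, multiply by the base once.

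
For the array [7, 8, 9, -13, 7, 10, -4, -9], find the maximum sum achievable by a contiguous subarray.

Using Kadane's algorithm on [7, 8, 9, -13, 7, 10, -4, -9]:

Scanning through the array:
Position 1 (value 8): max_ending_here = 15, max_so_far = 15
Position 2 (value 9): max_ending_here = 24, max_so_far = 24
Position 3 (value -13): max_ending_here = 11, max_so_far = 24
Position 4 (value 7): max_ending_here = 18, max_so_far = 24
Position 5 (value 10): max_ending_here = 28, max_so_far = 28
Position 6 (value -4): max_ending_here = 24, max_so_far = 28
Position 7 (value -9): max_ending_here = 15, max_so_far = 28

Maximum subarray: [7, 8, 9, -13, 7, 10]
Maximum sum: 28

The maximum subarray is [7, 8, 9, -13, 7, 10] with sum 28. This subarray runs from index 0 to index 5.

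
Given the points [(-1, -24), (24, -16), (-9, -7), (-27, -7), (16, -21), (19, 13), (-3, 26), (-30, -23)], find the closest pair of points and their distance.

Computing all pairwise distances among 8 points:

d((-1, -24), (24, -16)) = 26.2488
d((-1, -24), (-9, -7)) = 18.7883
d((-1, -24), (-27, -7)) = 31.0644
d((-1, -24), (16, -21)) = 17.2627
d((-1, -24), (19, 13)) = 42.0595
d((-1, -24), (-3, 26)) = 50.04
d((-1, -24), (-30, -23)) = 29.0172
d((24, -16), (-9, -7)) = 34.2053
d((24, -16), (-27, -7)) = 51.788
d((24, -16), (16, -21)) = 9.434 <-- minimum
d((24, -16), (19, 13)) = 29.4279
d((24, -16), (-3, 26)) = 49.93
d((24, -16), (-30, -23)) = 54.4518
d((-9, -7), (-27, -7)) = 18.0
d((-9, -7), (16, -21)) = 28.6531
d((-9, -7), (19, 13)) = 34.4093
d((-9, -7), (-3, 26)) = 33.541
d((-9, -7), (-30, -23)) = 26.4008
d((-27, -7), (16, -21)) = 45.2217
d((-27, -7), (19, 13)) = 50.1597
d((-27, -7), (-3, 26)) = 40.8044
d((-27, -7), (-30, -23)) = 16.2788
d((16, -21), (19, 13)) = 34.1321
d((16, -21), (-3, 26)) = 50.6952
d((16, -21), (-30, -23)) = 46.0435
d((19, 13), (-3, 26)) = 25.5539
d((19, 13), (-30, -23)) = 60.803
d((-3, 26), (-30, -23)) = 55.9464

Closest pair: (24, -16) and (16, -21) with distance 9.434

The closest pair is (24, -16) and (16, -21) with Euclidean distance 9.434. For 8 points, brute-force pairwise comparison is shown above. For large n, the divide-and-conquer algorithm (sort by x, recurse on halves, check the dividing strip) achieves O(n log n).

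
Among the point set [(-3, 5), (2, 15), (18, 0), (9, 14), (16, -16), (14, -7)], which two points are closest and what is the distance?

Computing all pairwise distances among 6 points:

d((-3, 5), (2, 15)) = 11.1803
d((-3, 5), (18, 0)) = 21.587
d((-3, 5), (9, 14)) = 15.0
d((-3, 5), (16, -16)) = 28.3196
d((-3, 5), (14, -7)) = 20.8087
d((2, 15), (18, 0)) = 21.9317
d((2, 15), (9, 14)) = 7.0711 <-- minimum
d((2, 15), (16, -16)) = 34.0147
d((2, 15), (14, -7)) = 25.0599
d((18, 0), (9, 14)) = 16.6433
d((18, 0), (16, -16)) = 16.1245
d((18, 0), (14, -7)) = 8.0623
d((9, 14), (16, -16)) = 30.8058
d((9, 14), (14, -7)) = 21.587
d((16, -16), (14, -7)) = 9.2195

Closest pair: (2, 15) and (9, 14) with distance 7.0711

The closest pair is (2, 15) and (9, 14) with Euclidean distance 7.0711. For 6 points, brute-force pairwise comparison is shown above. For large n, the divide-and-conquer algorithm (sort by x, recurse on halves, check the dividing strip) achieves O(n log n).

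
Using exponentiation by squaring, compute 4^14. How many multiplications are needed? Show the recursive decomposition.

Computing 4^14 by squaring (build up from 4^1; each line after the first costs one multiplication):

4^1 = 4
4^2 = (4^1)^2 = 4^2 = 16
4^3 = 4 * 4^2 = 4 * 16 = 64
4^6 = (4^3)^2 = 64^2 = 4096
4^7 = 4 * 4^6 = 4 * 4096 = 16384
4^14 = (4^7)^2 = 16384^2 = 268435456

Result: 268435456
Multiplications needed: 5 (5 lines after 4^1)

4^14 = 268435456. Using exponentiation by squaring, this requires 5 multiplications. The key idea: if the exponent is even, square the half-power; if odd, multiply by the base once.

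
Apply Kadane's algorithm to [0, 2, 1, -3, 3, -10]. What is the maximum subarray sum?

Using Kadane's algorithm on [0, 2, 1, -3, 3, -10]:

Scanning through the array:
Position 1 (value 2): max_ending_here = 2, max_so_far = 2
Position 2 (value 1): max_ending_here = 3, max_so_far = 3
Position 3 (value -3): max_ending_here = 0, max_so_far = 3
Position 4 (value 3): max_ending_here = 3, max_so_far = 3
Position 5 (value -10): max_ending_here = -7, max_so_far = 3

Maximum subarray: [0, 2, 1]
Maximum sum: 3

The maximum subarray is [0, 2, 1] with sum 3. This subarray runs from index 0 to index 2.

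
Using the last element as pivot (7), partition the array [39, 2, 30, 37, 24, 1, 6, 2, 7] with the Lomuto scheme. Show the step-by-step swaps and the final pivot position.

Lomuto partition with pivot = 7:

Initial array: [39, 2, 30, 37, 24, 1, 6, 2, 7]

arr[0]=39 > 7: no swap
arr[1]=2 <= 7: swap with position 0, array becomes [2, 39, 30, 37, 24, 1, 6, 2, 7]
arr[2]=30 > 7: no swap
arr[3]=37 > 7: no swap
arr[4]=24 > 7: no swap
arr[5]=1 <= 7: swap with position 1, array becomes [2, 1, 30, 37, 24, 39, 6, 2, 7]
arr[6]=6 <= 7: swap with position 2, array becomes [2, 1, 6, 37, 24, 39, 30, 2, 7]
arr[7]=2 <= 7: swap with position 3, array becomes [2, 1, 6, 2, 24, 39, 30, 37, 7]

Place pivot at position 4: [2, 1, 6, 2, 7, 39, 30, 37, 24]
Pivot position: 4

After partitioning with pivot 7, the array becomes [2, 1, 6, 2, 7, 39, 30, 37, 24]. The pivot is placed at index 4. All elements to the left of the pivot are <= 7, and all elements to the right are > 7.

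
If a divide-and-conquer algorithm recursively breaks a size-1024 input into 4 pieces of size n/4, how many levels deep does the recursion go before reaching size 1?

For divide and conquer with division factor 4:

Problem sizes at each level:
Level 0: 1024
Level 1: 256
Level 2: 64
Level 3: 16
Level 4: 4
Level 5: 1

The root is level 0 and the size-1 base case is level 5 (the tree spans levels 0 through 5, i.e. 6 levels counting the root), so the depth is the number of divisions: log_4(1024) = 5

The recursion tree depth is log_4(1024) = 5. At each level, the problem size is divided by 4, so it takes 5 divisions to reduce to a base case of size 1. The algorithm makes 4 recursive calls at each level.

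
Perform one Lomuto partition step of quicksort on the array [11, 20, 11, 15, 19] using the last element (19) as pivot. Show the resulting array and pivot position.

Lomuto partition with pivot = 19:

Initial array: [11, 20, 11, 15, 19]

arr[0]=11 <= 19: swap with position 0, array becomes [11, 20, 11, 15, 19]
arr[1]=20 > 19: no swap
arr[2]=11 <= 19: swap with position 1, array becomes [11, 11, 20, 15, 19]
arr[3]=15 <= 19: swap with position 2, array becomes [11, 11, 15, 20, 19]

Place pivot at position 3: [11, 11, 15, 19, 20]
Pivot position: 3

After partitioning with pivot 19, the array becomes [11, 11, 15, 19, 20]. The pivot is placed at index 3. All elements to the left of the pivot are <= 19, and all elements to the right are > 19.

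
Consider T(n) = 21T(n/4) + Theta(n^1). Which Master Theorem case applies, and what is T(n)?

Master Theorem for T(n) = 21T(n/4) + O(n^1):

a = 21, b = 4, c = 1
log_b(a) = log_4(21) = 2.1962

Case 1: c = 1 < log_4(21) = 2.1962
T(n) = O(n^(log_4 21))

For T(n) = 21T(n/4) + O(n^1): log_4(21) = 2.1962. This is Case 1 of the Master Theorem (c < log_b(a), work dominated by leaves), giving O(n^(log_4 21)).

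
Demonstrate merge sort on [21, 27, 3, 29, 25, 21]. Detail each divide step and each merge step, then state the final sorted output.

Merge sort trace:

Split: [21, 27, 3, 29, 25, 21] -> [21, 27, 3] and [29, 25, 21]
  Split: [21, 27, 3] -> [21] and [27, 3]
    Split: [27, 3] -> [27] and [3]
    Merge: [27] + [3] -> [3, 27]
  Merge: [21] + [3, 27] -> [3, 21, 27]
  Split: [29, 25, 21] -> [29] and [25, 21]
    Split: [25, 21] -> [25] and [21]
    Merge: [25] + [21] -> [21, 25]
  Merge: [29] + [21, 25] -> [21, 25, 29]
Merge: [3, 21, 27] + [21, 25, 29] -> [3, 21, 21, 25, 27, 29]

Final sorted array: [3, 21, 21, 25, 27, 29]

The merge sort proceeds by recursively splitting the array and merging sorted halves.
After all merges, the sorted array is [3, 21, 21, 25, 27, 29].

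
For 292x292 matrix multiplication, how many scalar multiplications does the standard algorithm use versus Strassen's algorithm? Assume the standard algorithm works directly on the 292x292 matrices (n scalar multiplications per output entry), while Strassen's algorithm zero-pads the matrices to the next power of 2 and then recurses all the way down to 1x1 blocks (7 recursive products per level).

Matrix multiplication for 292x292 matrices:

Strassen's algorithm requires power-of-2 dimensions. Pad 292x292 to 512x512 (next power of 2).

Standard algorithm: 292^3 = 24897088 multiplications
Strassen's algorithm: 7^(log2(512)) = 7^9 = 40353607 multiplications
Difference: 24897088 - 40353607 = -15456519 (Strassen uses MORE here due to padding overhead — for small or just-over-power-of-2 n, padding can outweigh the per-level savings)

Standard: 24897088 multiplications (292^3). Strassen: 40353607 multiplications (7^9, after padding to 512x512). Strassen reduces 8 recursive multiplications to 7 at each level.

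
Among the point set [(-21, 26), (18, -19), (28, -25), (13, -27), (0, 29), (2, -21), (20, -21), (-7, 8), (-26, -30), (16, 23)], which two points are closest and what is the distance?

Computing all pairwise distances among 10 points:

d((-21, 26), (18, -19)) = 59.5483
d((-21, 26), (28, -25)) = 70.7248
d((-21, 26), (13, -27)) = 62.9682
d((-21, 26), (0, 29)) = 21.2132
d((-21, 26), (2, -21)) = 52.3259
d((-21, 26), (20, -21)) = 62.3699
d((-21, 26), (-7, 8)) = 22.8035
d((-21, 26), (-26, -30)) = 56.2228
d((-21, 26), (16, 23)) = 37.1214
d((18, -19), (28, -25)) = 11.6619
d((18, -19), (13, -27)) = 9.434
d((18, -19), (0, 29)) = 51.264
d((18, -19), (2, -21)) = 16.1245
d((18, -19), (20, -21)) = 2.8284 <-- minimum
d((18, -19), (-7, 8)) = 36.7967
d((18, -19), (-26, -30)) = 45.3542
d((18, -19), (16, 23)) = 42.0476
d((28, -25), (13, -27)) = 15.1327
d((28, -25), (0, 29)) = 60.8276
d((28, -25), (2, -21)) = 26.3059
d((28, -25), (20, -21)) = 8.9443
d((28, -25), (-7, 8)) = 48.1041
d((28, -25), (-26, -30)) = 54.231
d((28, -25), (16, 23)) = 49.4773
d((13, -27), (0, 29)) = 57.4891
d((13, -27), (2, -21)) = 12.53
d((13, -27), (20, -21)) = 9.2195
d((13, -27), (-7, 8)) = 40.3113
d((13, -27), (-26, -30)) = 39.1152
d((13, -27), (16, 23)) = 50.0899
d((0, 29), (2, -21)) = 50.04
d((0, 29), (20, -21)) = 53.8516
d((0, 29), (-7, 8)) = 22.1359
d((0, 29), (-26, -30)) = 64.4748
d((0, 29), (16, 23)) = 17.088
d((2, -21), (20, -21)) = 18.0
d((2, -21), (-7, 8)) = 30.3645
d((2, -21), (-26, -30)) = 29.4109
d((2, -21), (16, 23)) = 46.1736
d((20, -21), (-7, 8)) = 39.6232
d((20, -21), (-26, -30)) = 46.8722
d((20, -21), (16, 23)) = 44.1814
d((-7, 8), (-26, -30)) = 42.4853
d((-7, 8), (16, 23)) = 27.4591
d((-26, -30), (16, 23)) = 67.624

Closest pair: (18, -19) and (20, -21) with distance 2.8284

The closest pair is (18, -19) and (20, -21) with Euclidean distance 2.8284. For 10 points, brute-force pairwise comparison is shown above. For large n, the divide-and-conquer algorithm (sort by x, recurse on halves, check the dividing strip) achieves O(n log n).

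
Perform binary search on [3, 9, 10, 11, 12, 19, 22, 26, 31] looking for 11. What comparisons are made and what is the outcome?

Binary search for 11 in [3, 9, 10, 11, 12, 19, 22, 26, 31]:

lo=0, hi=8, mid=4, arr[mid]=12 -> 12 > 11, search left half
lo=0, hi=3, mid=1, arr[mid]=9 -> 9 < 11, search right half
lo=2, hi=3, mid=2, arr[mid]=10 -> 10 < 11, search right half
lo=3, hi=3, mid=3, arr[mid]=11 -> Found target at index 3!

Binary search finds 11 at index 3 after 4 comparisons. The search repeatedly halves the search space by comparing with the middle element.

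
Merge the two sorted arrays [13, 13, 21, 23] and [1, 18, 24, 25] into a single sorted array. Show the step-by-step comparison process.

Merging process:

Compare 13 vs 1: take 1 from right. Merged: [1]
Compare 13 vs 18: take 13 from left. Merged: [1, 13]
Compare 13 vs 18: take 13 from left. Merged: [1, 13, 13]
Compare 21 vs 18: take 18 from right. Merged: [1, 13, 13, 18]
Compare 21 vs 24: take 21 from left. Merged: [1, 13, 13, 18, 21]
Compare 23 vs 24: take 23 from left. Merged: [1, 13, 13, 18, 21, 23]
Append remaining from right: [24, 25]. Merged: [1, 13, 13, 18, 21, 23, 24, 25]

Final merged array: [1, 13, 13, 18, 21, 23, 24, 25]
Total comparisons: 6

The merged array is [1, 13, 13, 18, 21, 23, 24, 25], requiring 6 comparisons. The merge step runs in O(n) time where n is the total number of elements.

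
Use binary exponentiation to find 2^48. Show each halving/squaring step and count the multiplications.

Computing 2^48 by squaring (build up from 2^1; each line after the first costs one multiplication):

2^1 = 2
2^2 = (2^1)^2 = 2^2 = 4
2^3 = 2 * 2^2 = 2 * 4 = 8
2^6 = (2^3)^2 = 8^2 = 64
2^12 = (2^6)^2 = 64^2 = 4096
2^24 = (2^12)^2 = 4096^2 = 16777216
2^48 = (2^24)^2 = 16777216^2 = 281474976710656

Result: 281474976710656
Multiplications needed: 6 (6 lines after 2^1)

2^48 = 281474976710656. Using exponentiation by squaring, this requires 6 multiplications. The key idea: if the exponent is even, square the half-power; if odd, multiply by the base once.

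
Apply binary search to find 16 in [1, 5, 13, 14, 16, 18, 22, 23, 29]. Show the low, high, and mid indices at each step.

Binary search for 16 in [1, 5, 13, 14, 16, 18, 22, 23, 29]:

lo=0, hi=8, mid=4, arr[mid]=16 -> Found target at index 4!

Binary search finds 16 at index 4 after 1 comparisons. The search repeatedly halves the search space by comparing with the middle element.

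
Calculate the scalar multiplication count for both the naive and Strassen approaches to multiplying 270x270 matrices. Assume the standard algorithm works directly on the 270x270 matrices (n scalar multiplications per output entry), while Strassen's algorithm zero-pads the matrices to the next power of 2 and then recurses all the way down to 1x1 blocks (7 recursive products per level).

Matrix multiplication for 270x270 matrices:

Strassen's algorithm requires power-of-2 dimensions. Pad 270x270 to 512x512 (next power of 2).

Standard algorithm: 270^3 = 19683000 multiplications
Strassen's algorithm: 7^(log2(512)) = 7^9 = 40353607 multiplications
Difference: 19683000 - 40353607 = -20670607 (Strassen uses MORE here due to padding overhead — for small or just-over-power-of-2 n, padding can outweigh the per-level savings)

Standard: 19683000 multiplications (270^3). Strassen: 40353607 multiplications (7^9, after padding to 512x512). Strassen reduces 8 recursive multiplications to 7 at each level.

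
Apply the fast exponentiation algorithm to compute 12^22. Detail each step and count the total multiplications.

Computing 12^22 by squaring (build up from 12^1; each line after the first costs one multiplication):

12^1 = 12
12^2 = (12^1)^2 = 12^2 = 144
12^4 = (12^2)^2 = 144^2 = 20736
12^5 = 12 * 12^4 = 12 * 20736 = 248832
12^10 = (12^5)^2 = 248832^2 = 61917364224
12^11 = 12 * 12^10 = 12 * 61917364224 = 743008370688
12^22 = (12^11)^2 = 743008370688^2 = 552061438912436417593344

Result: 552061438912436417593344
Multiplications needed: 6 (6 lines after 12^1)

12^22 = 552061438912436417593344. Using exponentiation by squaring, this requires 6 multiplications. The key idea: if the exponent is even, square the half-power; if odd, multiply by the base once.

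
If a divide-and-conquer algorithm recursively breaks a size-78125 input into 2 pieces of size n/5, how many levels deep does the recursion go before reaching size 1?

For divide and conquer with division factor 5:

Problem sizes at each level:
Level 0: 78125
Level 1: 15625
Level 2: 3125
Level 3: 625
Level 4: 125
Level 5: 25
Level 6: 5
Level 7: 1

The root is level 0 and the size-1 base case is level 7 (the tree spans levels 0 through 7, i.e. 8 levels counting the root), so the depth is the number of divisions: log_5(78125) = 7

The recursion tree depth is log_5(78125) = 7. At each level, the problem size is divided by 5, so it takes 7 divisions to reduce to a base case of size 1. The algorithm makes 2 recursive calls at each level.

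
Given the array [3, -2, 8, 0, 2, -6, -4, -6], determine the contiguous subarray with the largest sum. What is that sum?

Using Kadane's algorithm on [3, -2, 8, 0, 2, -6, -4, -6]:

Scanning through the array:
Position 1 (value -2): max_ending_here = 1, max_so_far = 3
Position 2 (value 8): max_ending_here = 9, max_so_far = 9
Position 3 (value 0): max_ending_here = 9, max_so_far = 9
Position 4 (value 2): max_ending_here = 11, max_so_far = 11
Position 5 (value -6): max_ending_here = 5, max_so_far = 11
Position 6 (value -4): max_ending_here = 1, max_so_far = 11
Position 7 (value -6): max_ending_here = -5, max_so_far = 11

Maximum subarray: [3, -2, 8, 0, 2]
Maximum sum: 11

The maximum subarray is [3, -2, 8, 0, 2] with sum 11. This subarray runs from index 0 to index 4.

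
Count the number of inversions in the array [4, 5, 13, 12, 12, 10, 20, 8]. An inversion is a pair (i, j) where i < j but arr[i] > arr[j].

Finding inversions in [4, 5, 13, 12, 12, 10, 20, 8]:

(2, 3): arr[2]=13 > arr[3]=12
(2, 4): arr[2]=13 > arr[4]=12
(2, 5): arr[2]=13 > arr[5]=10
(2, 7): arr[2]=13 > arr[7]=8
(3, 5): arr[3]=12 > arr[5]=10
(3, 7): arr[3]=12 > arr[7]=8
(4, 5): arr[4]=12 > arr[5]=10
(4, 7): arr[4]=12 > arr[7]=8
(5, 7): arr[5]=10 > arr[7]=8
(6, 7): arr[6]=20 > arr[7]=8

Total inversions: 10

The array has 10 inversion(s): (2,3), (2,4), (2,5), (2,7), (3,5), (3,7), (4,5), (4,7), (5,7), (6,7). Each pair (i,j) satisfies i < j and arr[i] > arr[j].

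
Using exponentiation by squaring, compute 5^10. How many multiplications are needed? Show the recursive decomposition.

Computing 5^10 by squaring (build up from 5^1; each line after the first costs one multiplication):

5^1 = 5
5^2 = (5^1)^2 = 5^2 = 25
5^4 = (5^2)^2 = 25^2 = 625
5^5 = 5 * 5^4 = 5 * 625 = 3125
5^10 = (5^5)^2 = 3125^2 = 9765625

Result: 9765625
Multiplications needed: 4 (4 lines after 5^1)

5^10 = 9765625. Using exponentiation by squaring, this requires 4 multiplications. The key idea: if the exponent is even, square the half-power; if odd, multiply by the base once.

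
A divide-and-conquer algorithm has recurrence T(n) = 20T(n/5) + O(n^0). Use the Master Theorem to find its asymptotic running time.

Master Theorem for T(n) = 20T(n/5) + O(n^0):

a = 20, b = 5, c = 0
log_b(a) = log_5(20) = 1.8614

Case 1: c = 0 < log_5(20) = 1.8614
T(n) = O(n^(log_5 20))

For T(n) = 20T(n/5) + O(n^0): log_5(20) = 1.8614. This is Case 1 of the Master Theorem (c < log_b(a), work dominated by leaves), giving O(n^(log_5 20)).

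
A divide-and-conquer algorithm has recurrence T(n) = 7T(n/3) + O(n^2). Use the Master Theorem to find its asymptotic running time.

Master Theorem for T(n) = 7T(n/3) + O(n^2):

a = 7, b = 3, c = 2
log_b(a) = log_3(7) = 1.7712

Case 3: c = 2 > log_3(7) = 1.7712
T(n) = O(n^2) = O(n^2)

For T(n) = 7T(n/3) + O(n^2): log_3(7) = 1.7712. This is Case 3 of the Master Theorem (c > log_b(a), work dominated by root), giving O(n^2).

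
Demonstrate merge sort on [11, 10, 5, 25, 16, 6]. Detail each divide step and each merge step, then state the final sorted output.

Merge sort trace:

Split: [11, 10, 5, 25, 16, 6] -> [11, 10, 5] and [25, 16, 6]
  Split: [11, 10, 5] -> [11] and [10, 5]
    Split: [10, 5] -> [10] and [5]
    Merge: [10] + [5] -> [5, 10]
  Merge: [11] + [5, 10] -> [5, 10, 11]
  Split: [25, 16, 6] -> [25] and [16, 6]
    Split: [16, 6] -> [16] and [6]
    Merge: [16] + [6] -> [6, 16]
  Merge: [25] + [6, 16] -> [6, 16, 25]
Merge: [5, 10, 11] + [6, 16, 25] -> [5, 6, 10, 11, 16, 25]

Final sorted array: [5, 6, 10, 11, 16, 25]

The merge sort proceeds by recursively splitting the array and merging sorted halves.
After all merges, the sorted array is [5, 6, 10, 11, 16, 25].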